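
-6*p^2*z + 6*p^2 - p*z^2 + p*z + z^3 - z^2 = (-3*p + z)*(2*p + z)*(z - 1)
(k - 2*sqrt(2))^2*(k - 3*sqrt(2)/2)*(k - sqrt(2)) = k^4 - 13*sqrt(2)*k^3/2 + 31*k^2 - 32*sqrt(2)*k + 24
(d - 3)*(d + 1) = d^2 - 2*d - 3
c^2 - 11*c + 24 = (c - 8)*(c - 3)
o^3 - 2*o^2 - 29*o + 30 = (o - 6)*(o - 1)*(o + 5)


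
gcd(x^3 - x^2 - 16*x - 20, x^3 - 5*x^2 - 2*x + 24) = x + 2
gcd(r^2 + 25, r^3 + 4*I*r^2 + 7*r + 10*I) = r + 5*I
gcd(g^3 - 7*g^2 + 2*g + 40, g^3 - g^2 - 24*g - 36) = g + 2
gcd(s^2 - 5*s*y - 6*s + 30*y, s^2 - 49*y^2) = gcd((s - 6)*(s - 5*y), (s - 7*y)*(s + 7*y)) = 1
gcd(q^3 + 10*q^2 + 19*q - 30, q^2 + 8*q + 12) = q + 6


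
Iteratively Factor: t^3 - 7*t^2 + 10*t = (t - 2)*(t^2 - 5*t) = t*(t - 2)*(t - 5)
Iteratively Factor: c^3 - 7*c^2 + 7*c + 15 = (c - 5)*(c^2 - 2*c - 3) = (c - 5)*(c - 3)*(c + 1)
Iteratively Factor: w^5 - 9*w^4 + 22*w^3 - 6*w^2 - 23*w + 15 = (w - 1)*(w^4 - 8*w^3 + 14*w^2 + 8*w - 15) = (w - 1)^2*(w^3 - 7*w^2 + 7*w + 15) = (w - 3)*(w - 1)^2*(w^2 - 4*w - 5) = (w - 3)*(w - 1)^2*(w + 1)*(w - 5)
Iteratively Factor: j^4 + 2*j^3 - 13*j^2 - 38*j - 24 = (j + 3)*(j^3 - j^2 - 10*j - 8) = (j + 1)*(j + 3)*(j^2 - 2*j - 8) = (j + 1)*(j + 2)*(j + 3)*(j - 4)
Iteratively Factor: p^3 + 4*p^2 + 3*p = (p + 3)*(p^2 + p) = (p + 1)*(p + 3)*(p)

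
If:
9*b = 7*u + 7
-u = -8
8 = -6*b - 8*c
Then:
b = 7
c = -25/4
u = 8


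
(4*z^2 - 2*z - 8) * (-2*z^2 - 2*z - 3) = -8*z^4 - 4*z^3 + 8*z^2 + 22*z + 24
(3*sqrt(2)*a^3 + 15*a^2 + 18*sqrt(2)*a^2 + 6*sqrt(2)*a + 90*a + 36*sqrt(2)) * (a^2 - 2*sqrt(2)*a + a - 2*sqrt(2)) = 3*sqrt(2)*a^5 + 3*a^4 + 21*sqrt(2)*a^4 - 6*sqrt(2)*a^3 + 21*a^3 - 168*sqrt(2)*a^2 - 6*a^2 - 144*sqrt(2)*a - 168*a - 144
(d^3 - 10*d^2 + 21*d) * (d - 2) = d^4 - 12*d^3 + 41*d^2 - 42*d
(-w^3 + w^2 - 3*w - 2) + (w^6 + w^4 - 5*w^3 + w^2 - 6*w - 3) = w^6 + w^4 - 6*w^3 + 2*w^2 - 9*w - 5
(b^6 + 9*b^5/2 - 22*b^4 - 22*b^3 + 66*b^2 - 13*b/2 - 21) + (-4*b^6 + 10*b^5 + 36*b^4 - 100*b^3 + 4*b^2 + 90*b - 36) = -3*b^6 + 29*b^5/2 + 14*b^4 - 122*b^3 + 70*b^2 + 167*b/2 - 57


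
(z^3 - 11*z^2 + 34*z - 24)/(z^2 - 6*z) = z - 5 + 4/z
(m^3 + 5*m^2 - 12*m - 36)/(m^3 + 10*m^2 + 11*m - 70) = (m^3 + 5*m^2 - 12*m - 36)/(m^3 + 10*m^2 + 11*m - 70)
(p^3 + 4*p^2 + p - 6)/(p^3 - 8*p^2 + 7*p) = (p^2 + 5*p + 6)/(p*(p - 7))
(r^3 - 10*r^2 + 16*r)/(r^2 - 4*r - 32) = r*(r - 2)/(r + 4)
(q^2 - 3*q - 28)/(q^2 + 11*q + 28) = (q - 7)/(q + 7)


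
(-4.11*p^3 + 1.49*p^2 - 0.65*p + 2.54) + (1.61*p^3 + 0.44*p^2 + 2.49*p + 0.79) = -2.5*p^3 + 1.93*p^2 + 1.84*p + 3.33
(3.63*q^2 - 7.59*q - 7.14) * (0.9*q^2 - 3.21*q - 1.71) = 3.267*q^4 - 18.4833*q^3 + 11.7306*q^2 + 35.8983*q + 12.2094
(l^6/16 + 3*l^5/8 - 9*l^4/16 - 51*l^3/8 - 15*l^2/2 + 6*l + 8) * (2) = l^6/8 + 3*l^5/4 - 9*l^4/8 - 51*l^3/4 - 15*l^2 + 12*l + 16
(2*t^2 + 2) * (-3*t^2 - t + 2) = -6*t^4 - 2*t^3 - 2*t^2 - 2*t + 4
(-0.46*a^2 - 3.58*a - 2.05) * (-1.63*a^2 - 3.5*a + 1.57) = 0.7498*a^4 + 7.4454*a^3 + 15.1493*a^2 + 1.5544*a - 3.2185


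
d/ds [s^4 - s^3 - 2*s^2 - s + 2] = 4*s^3 - 3*s^2 - 4*s - 1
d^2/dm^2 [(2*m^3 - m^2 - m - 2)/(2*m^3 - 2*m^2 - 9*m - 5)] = 4*(2*m^6 + 48*m^5 + 15*m^4 + 66*m^3 + 162*m^2 + 6*m - 61)/(8*m^9 - 24*m^8 - 84*m^7 + 148*m^6 + 498*m^5 - 6*m^4 - 1119*m^3 - 1365*m^2 - 675*m - 125)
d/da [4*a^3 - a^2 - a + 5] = 12*a^2 - 2*a - 1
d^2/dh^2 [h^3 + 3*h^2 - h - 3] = 6*h + 6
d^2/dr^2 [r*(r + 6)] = 2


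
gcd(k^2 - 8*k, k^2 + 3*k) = k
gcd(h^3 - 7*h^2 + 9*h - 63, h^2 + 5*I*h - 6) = h + 3*I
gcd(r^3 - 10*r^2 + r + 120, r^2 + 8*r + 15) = r + 3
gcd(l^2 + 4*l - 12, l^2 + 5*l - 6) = l + 6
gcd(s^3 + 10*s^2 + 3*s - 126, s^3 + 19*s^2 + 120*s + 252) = s^2 + 13*s + 42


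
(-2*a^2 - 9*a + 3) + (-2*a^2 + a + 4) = -4*a^2 - 8*a + 7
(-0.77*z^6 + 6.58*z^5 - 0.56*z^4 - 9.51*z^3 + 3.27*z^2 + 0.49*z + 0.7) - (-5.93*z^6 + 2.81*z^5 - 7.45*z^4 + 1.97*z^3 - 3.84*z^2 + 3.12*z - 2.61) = 5.16*z^6 + 3.77*z^5 + 6.89*z^4 - 11.48*z^3 + 7.11*z^2 - 2.63*z + 3.31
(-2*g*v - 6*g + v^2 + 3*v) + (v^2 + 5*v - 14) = -2*g*v - 6*g + 2*v^2 + 8*v - 14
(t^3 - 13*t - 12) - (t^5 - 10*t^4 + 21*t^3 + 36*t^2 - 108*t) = -t^5 + 10*t^4 - 20*t^3 - 36*t^2 + 95*t - 12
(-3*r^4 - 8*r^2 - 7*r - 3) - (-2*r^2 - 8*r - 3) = -3*r^4 - 6*r^2 + r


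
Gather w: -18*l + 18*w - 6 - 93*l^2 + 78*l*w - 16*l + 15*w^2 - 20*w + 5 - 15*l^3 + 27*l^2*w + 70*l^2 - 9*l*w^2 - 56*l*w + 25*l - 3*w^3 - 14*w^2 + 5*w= -15*l^3 - 23*l^2 - 9*l - 3*w^3 + w^2*(1 - 9*l) + w*(27*l^2 + 22*l + 3) - 1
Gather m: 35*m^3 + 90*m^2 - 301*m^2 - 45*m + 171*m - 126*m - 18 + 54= 35*m^3 - 211*m^2 + 36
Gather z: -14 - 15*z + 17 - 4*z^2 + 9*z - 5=-4*z^2 - 6*z - 2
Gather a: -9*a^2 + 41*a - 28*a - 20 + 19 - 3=-9*a^2 + 13*a - 4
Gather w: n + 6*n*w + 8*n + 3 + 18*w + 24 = 9*n + w*(6*n + 18) + 27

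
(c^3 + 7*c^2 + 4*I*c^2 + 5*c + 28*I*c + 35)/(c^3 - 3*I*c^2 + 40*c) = (c^2 + c*(7 - I) - 7*I)/(c*(c - 8*I))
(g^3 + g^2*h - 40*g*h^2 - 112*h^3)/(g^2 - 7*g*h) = g + 8*h + 16*h^2/g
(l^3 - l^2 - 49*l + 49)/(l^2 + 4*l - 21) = (l^2 - 8*l + 7)/(l - 3)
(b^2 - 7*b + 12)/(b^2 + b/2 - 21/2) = 2*(b - 4)/(2*b + 7)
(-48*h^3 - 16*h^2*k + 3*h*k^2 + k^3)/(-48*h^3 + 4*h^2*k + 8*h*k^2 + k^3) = (12*h^2 + h*k - k^2)/(12*h^2 - 4*h*k - k^2)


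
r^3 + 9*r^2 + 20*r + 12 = (r + 1)*(r + 2)*(r + 6)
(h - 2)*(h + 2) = h^2 - 4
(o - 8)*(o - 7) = o^2 - 15*o + 56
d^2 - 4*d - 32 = (d - 8)*(d + 4)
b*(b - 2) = b^2 - 2*b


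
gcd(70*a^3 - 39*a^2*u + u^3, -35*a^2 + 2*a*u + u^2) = -35*a^2 + 2*a*u + u^2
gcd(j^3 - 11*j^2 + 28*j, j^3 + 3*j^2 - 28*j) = j^2 - 4*j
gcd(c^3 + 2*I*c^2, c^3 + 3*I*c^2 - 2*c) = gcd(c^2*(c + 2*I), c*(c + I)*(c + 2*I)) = c^2 + 2*I*c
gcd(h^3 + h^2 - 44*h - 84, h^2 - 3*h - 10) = h + 2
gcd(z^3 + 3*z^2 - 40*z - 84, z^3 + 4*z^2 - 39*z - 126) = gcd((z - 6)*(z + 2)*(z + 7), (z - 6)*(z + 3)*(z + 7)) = z^2 + z - 42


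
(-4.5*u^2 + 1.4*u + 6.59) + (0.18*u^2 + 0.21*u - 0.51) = -4.32*u^2 + 1.61*u + 6.08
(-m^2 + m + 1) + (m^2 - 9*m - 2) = -8*m - 1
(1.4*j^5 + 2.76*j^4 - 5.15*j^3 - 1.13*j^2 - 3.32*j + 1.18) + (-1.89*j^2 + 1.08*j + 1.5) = 1.4*j^5 + 2.76*j^4 - 5.15*j^3 - 3.02*j^2 - 2.24*j + 2.68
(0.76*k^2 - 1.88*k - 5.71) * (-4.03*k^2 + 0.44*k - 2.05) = -3.0628*k^4 + 7.9108*k^3 + 20.6261*k^2 + 1.3416*k + 11.7055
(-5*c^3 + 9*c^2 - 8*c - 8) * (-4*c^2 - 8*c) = 20*c^5 + 4*c^4 - 40*c^3 + 96*c^2 + 64*c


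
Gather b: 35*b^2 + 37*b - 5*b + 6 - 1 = 35*b^2 + 32*b + 5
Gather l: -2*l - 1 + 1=-2*l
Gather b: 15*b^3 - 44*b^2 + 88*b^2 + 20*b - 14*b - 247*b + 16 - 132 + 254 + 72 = 15*b^3 + 44*b^2 - 241*b + 210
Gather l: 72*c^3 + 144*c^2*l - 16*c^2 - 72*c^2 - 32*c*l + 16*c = 72*c^3 - 88*c^2 + 16*c + l*(144*c^2 - 32*c)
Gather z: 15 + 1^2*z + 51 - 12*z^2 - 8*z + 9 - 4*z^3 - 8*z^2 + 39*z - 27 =-4*z^3 - 20*z^2 + 32*z + 48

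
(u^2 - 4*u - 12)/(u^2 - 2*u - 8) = (u - 6)/(u - 4)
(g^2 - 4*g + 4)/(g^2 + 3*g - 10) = (g - 2)/(g + 5)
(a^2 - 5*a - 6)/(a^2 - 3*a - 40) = (-a^2 + 5*a + 6)/(-a^2 + 3*a + 40)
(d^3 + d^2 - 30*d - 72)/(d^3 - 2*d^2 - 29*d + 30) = (d^2 + 7*d + 12)/(d^2 + 4*d - 5)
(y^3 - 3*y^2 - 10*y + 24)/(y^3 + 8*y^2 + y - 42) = (y - 4)/(y + 7)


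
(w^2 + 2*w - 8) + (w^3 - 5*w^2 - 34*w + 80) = w^3 - 4*w^2 - 32*w + 72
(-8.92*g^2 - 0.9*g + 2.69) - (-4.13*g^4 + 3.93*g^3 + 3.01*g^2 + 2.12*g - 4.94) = 4.13*g^4 - 3.93*g^3 - 11.93*g^2 - 3.02*g + 7.63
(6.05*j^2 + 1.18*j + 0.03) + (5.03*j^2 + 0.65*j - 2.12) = 11.08*j^2 + 1.83*j - 2.09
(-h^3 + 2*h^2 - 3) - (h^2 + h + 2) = -h^3 + h^2 - h - 5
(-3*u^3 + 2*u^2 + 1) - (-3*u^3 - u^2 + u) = 3*u^2 - u + 1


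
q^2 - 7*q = q*(q - 7)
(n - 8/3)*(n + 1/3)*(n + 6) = n^3 + 11*n^2/3 - 134*n/9 - 16/3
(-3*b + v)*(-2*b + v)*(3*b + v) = 18*b^3 - 9*b^2*v - 2*b*v^2 + v^3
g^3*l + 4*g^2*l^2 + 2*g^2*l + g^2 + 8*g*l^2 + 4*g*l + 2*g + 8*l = (g + 2)*(g + 4*l)*(g*l + 1)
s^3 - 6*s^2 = s^2*(s - 6)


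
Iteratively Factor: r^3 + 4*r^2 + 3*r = (r)*(r^2 + 4*r + 3) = r*(r + 1)*(r + 3)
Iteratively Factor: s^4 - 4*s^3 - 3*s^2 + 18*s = (s - 3)*(s^3 - s^2 - 6*s) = (s - 3)^2*(s^2 + 2*s) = s*(s - 3)^2*(s + 2)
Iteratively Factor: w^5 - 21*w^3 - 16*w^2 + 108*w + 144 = (w - 4)*(w^4 + 4*w^3 - 5*w^2 - 36*w - 36) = (w - 4)*(w + 2)*(w^3 + 2*w^2 - 9*w - 18) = (w - 4)*(w + 2)*(w + 3)*(w^2 - w - 6) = (w - 4)*(w - 3)*(w + 2)*(w + 3)*(w + 2)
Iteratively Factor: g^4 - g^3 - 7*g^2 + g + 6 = (g - 3)*(g^3 + 2*g^2 - g - 2) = (g - 3)*(g + 2)*(g^2 - 1) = (g - 3)*(g + 1)*(g + 2)*(g - 1)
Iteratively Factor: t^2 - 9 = (t - 3)*(t + 3)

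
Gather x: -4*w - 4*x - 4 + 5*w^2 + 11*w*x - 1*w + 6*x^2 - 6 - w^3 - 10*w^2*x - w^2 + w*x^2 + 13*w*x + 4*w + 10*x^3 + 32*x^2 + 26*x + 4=-w^3 + 4*w^2 - w + 10*x^3 + x^2*(w + 38) + x*(-10*w^2 + 24*w + 22) - 6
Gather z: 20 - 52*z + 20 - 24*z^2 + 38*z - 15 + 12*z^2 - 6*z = -12*z^2 - 20*z + 25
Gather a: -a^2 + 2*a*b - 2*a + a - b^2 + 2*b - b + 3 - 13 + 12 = -a^2 + a*(2*b - 1) - b^2 + b + 2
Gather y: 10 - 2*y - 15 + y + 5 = -y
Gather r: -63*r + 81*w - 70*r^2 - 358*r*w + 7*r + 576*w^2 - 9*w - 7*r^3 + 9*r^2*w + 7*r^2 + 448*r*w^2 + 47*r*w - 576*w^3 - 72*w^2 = -7*r^3 + r^2*(9*w - 63) + r*(448*w^2 - 311*w - 56) - 576*w^3 + 504*w^2 + 72*w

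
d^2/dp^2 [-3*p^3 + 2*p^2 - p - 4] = 4 - 18*p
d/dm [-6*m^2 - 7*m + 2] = -12*m - 7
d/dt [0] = 0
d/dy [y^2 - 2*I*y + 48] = 2*y - 2*I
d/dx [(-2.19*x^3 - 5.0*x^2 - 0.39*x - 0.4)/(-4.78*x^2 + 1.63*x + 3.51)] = (10.4682*x^4 - 7.1394*x^3 - 33.0749*x^2 - 38.924*x - 0.7169)/(22.8484*x^4 - 15.5828*x^3 - 30.8987*x^2 + 11.4426*x + 12.3201)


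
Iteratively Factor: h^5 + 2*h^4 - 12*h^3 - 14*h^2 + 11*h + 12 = (h + 1)*(h^4 + h^3 - 13*h^2 - h + 12) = (h + 1)^2*(h^3 - 13*h + 12) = (h - 1)*(h + 1)^2*(h^2 + h - 12) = (h - 1)*(h + 1)^2*(h + 4)*(h - 3)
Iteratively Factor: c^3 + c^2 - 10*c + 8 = (c - 2)*(c^2 + 3*c - 4) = (c - 2)*(c + 4)*(c - 1)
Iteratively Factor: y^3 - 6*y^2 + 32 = (y + 2)*(y^2 - 8*y + 16) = (y - 4)*(y + 2)*(y - 4)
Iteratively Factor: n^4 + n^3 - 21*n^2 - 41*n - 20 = (n + 4)*(n^3 - 3*n^2 - 9*n - 5) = (n - 5)*(n + 4)*(n^2 + 2*n + 1) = (n - 5)*(n + 1)*(n + 4)*(n + 1)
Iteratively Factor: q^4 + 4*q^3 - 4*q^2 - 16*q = (q)*(q^3 + 4*q^2 - 4*q - 16) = q*(q + 4)*(q^2 - 4) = q*(q + 2)*(q + 4)*(q - 2)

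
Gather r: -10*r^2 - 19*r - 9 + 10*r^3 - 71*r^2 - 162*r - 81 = 10*r^3 - 81*r^2 - 181*r - 90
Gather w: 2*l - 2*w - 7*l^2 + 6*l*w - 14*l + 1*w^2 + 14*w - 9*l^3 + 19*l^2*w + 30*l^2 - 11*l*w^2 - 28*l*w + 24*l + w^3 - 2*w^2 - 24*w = -9*l^3 + 23*l^2 + 12*l + w^3 + w^2*(-11*l - 1) + w*(19*l^2 - 22*l - 12)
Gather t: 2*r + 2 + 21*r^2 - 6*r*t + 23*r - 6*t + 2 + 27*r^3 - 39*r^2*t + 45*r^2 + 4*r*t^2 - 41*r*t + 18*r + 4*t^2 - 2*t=27*r^3 + 66*r^2 + 43*r + t^2*(4*r + 4) + t*(-39*r^2 - 47*r - 8) + 4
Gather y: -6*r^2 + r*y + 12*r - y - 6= -6*r^2 + 12*r + y*(r - 1) - 6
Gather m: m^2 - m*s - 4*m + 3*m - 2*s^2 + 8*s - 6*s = m^2 + m*(-s - 1) - 2*s^2 + 2*s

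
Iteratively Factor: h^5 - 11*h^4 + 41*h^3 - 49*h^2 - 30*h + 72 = (h + 1)*(h^4 - 12*h^3 + 53*h^2 - 102*h + 72) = (h - 3)*(h + 1)*(h^3 - 9*h^2 + 26*h - 24) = (h - 4)*(h - 3)*(h + 1)*(h^2 - 5*h + 6) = (h - 4)*(h - 3)^2*(h + 1)*(h - 2)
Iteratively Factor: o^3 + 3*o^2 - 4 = (o + 2)*(o^2 + o - 2) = (o - 1)*(o + 2)*(o + 2)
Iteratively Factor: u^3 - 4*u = (u - 2)*(u^2 + 2*u) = (u - 2)*(u + 2)*(u)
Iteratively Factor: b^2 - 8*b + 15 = (b - 3)*(b - 5)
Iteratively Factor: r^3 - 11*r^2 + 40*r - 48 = (r - 4)*(r^2 - 7*r + 12) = (r - 4)*(r - 3)*(r - 4)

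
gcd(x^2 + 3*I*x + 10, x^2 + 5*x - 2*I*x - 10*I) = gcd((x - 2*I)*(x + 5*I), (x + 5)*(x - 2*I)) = x - 2*I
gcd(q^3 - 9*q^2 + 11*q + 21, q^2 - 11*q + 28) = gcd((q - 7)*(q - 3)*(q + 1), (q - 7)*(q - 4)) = q - 7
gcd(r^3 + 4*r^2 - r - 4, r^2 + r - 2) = r - 1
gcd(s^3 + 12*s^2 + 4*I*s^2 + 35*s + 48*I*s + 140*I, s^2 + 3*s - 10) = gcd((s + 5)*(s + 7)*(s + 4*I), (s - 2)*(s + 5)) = s + 5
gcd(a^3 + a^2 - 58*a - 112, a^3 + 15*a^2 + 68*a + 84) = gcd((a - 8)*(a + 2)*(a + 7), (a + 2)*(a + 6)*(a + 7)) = a^2 + 9*a + 14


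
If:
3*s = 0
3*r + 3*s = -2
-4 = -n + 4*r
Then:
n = 4/3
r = -2/3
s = 0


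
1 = 1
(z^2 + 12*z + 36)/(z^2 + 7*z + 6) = (z + 6)/(z + 1)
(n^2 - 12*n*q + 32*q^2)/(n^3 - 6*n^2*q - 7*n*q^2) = (-n^2 + 12*n*q - 32*q^2)/(n*(-n^2 + 6*n*q + 7*q^2))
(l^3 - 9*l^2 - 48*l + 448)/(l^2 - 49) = (l^2 - 16*l + 64)/(l - 7)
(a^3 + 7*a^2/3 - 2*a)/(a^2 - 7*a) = (a^2 + 7*a/3 - 2)/(a - 7)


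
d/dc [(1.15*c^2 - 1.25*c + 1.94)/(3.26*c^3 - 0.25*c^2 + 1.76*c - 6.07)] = (-3.749*c^4 + 8.15*c^3 - 17.2617*c^2 - 12.991*c + 4.1731)/(10.6276*c^6 - 1.63*c^5 + 11.5377*c^4 - 40.4564*c^3 + 6.1326*c^2 - 21.3664*c + 36.8449)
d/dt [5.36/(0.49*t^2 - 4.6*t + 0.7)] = (24.656 - 5.2528*t)/(0.49*t^2 - 4.6*t + 0.7)^2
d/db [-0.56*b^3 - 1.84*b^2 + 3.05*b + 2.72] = -1.68*b^2 - 3.68*b + 3.05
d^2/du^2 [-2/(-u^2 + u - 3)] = 4*(-u^2 + u + (2*u - 1)^2 - 3)/(u^2 - u + 3)^3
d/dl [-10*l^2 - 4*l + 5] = -20*l - 4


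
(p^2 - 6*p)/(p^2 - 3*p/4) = 4*(p - 6)/(4*p - 3)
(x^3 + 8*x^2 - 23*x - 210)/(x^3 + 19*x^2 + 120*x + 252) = (x - 5)/(x + 6)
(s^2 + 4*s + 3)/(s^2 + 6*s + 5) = (s + 3)/(s + 5)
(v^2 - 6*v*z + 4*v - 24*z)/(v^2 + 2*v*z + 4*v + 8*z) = (v - 6*z)/(v + 2*z)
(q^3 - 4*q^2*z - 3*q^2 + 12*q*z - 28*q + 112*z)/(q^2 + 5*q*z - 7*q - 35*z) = (q^2 - 4*q*z + 4*q - 16*z)/(q + 5*z)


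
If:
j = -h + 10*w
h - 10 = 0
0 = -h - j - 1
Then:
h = 10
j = -11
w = -1/10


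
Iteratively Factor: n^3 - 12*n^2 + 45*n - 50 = (n - 5)*(n^2 - 7*n + 10) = (n - 5)*(n - 2)*(n - 5)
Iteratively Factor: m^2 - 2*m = (m - 2)*(m)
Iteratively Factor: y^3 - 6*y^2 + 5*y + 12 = (y - 3)*(y^2 - 3*y - 4) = (y - 4)*(y - 3)*(y + 1)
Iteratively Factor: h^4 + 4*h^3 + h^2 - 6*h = (h + 3)*(h^3 + h^2 - 2*h) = (h - 1)*(h + 3)*(h^2 + 2*h) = h*(h - 1)*(h + 3)*(h + 2)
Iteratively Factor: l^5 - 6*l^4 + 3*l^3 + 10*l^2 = (l)*(l^4 - 6*l^3 + 3*l^2 + 10*l) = l*(l - 5)*(l^3 - l^2 - 2*l) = l^2*(l - 5)*(l^2 - l - 2) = l^2*(l - 5)*(l - 2)*(l + 1)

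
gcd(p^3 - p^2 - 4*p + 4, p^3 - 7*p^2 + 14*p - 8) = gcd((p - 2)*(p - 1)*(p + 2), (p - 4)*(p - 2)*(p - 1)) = p^2 - 3*p + 2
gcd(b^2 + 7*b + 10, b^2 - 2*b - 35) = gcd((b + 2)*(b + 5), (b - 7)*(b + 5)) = b + 5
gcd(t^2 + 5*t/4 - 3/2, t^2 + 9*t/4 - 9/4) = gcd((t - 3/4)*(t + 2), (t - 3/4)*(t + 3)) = t - 3/4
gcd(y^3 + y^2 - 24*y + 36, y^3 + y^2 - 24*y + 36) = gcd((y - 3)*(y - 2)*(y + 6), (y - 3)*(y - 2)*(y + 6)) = y^3 + y^2 - 24*y + 36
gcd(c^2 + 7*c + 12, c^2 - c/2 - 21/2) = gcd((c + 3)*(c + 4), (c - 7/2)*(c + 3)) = c + 3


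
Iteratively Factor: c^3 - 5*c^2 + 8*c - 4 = (c - 1)*(c^2 - 4*c + 4) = (c - 2)*(c - 1)*(c - 2)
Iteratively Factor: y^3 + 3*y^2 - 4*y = (y - 1)*(y^2 + 4*y) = y*(y - 1)*(y + 4)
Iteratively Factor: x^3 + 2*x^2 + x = (x + 1)*(x^2 + x) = x*(x + 1)*(x + 1)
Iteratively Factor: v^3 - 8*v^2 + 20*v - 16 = (v - 2)*(v^2 - 6*v + 8) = (v - 4)*(v - 2)*(v - 2)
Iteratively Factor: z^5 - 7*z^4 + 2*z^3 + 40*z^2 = (z)*(z^4 - 7*z^3 + 2*z^2 + 40*z) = z*(z - 4)*(z^3 - 3*z^2 - 10*z) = z*(z - 4)*(z + 2)*(z^2 - 5*z) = z^2*(z - 4)*(z + 2)*(z - 5)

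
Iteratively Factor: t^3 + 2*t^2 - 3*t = (t + 3)*(t^2 - t) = (t - 1)*(t + 3)*(t)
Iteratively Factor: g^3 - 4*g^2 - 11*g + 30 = (g - 2)*(g^2 - 2*g - 15) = (g - 5)*(g - 2)*(g + 3)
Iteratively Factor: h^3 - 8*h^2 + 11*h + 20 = (h - 4)*(h^2 - 4*h - 5) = (h - 4)*(h + 1)*(h - 5)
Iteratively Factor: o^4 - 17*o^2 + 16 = (o + 1)*(o^3 - o^2 - 16*o + 16) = (o - 1)*(o + 1)*(o^2 - 16) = (o - 1)*(o + 1)*(o + 4)*(o - 4)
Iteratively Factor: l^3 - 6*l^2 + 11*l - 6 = (l - 1)*(l^2 - 5*l + 6) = (l - 3)*(l - 1)*(l - 2)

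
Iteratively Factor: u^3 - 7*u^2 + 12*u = (u)*(u^2 - 7*u + 12) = u*(u - 3)*(u - 4)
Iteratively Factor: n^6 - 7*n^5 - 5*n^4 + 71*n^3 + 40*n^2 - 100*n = (n - 1)*(n^5 - 6*n^4 - 11*n^3 + 60*n^2 + 100*n) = (n - 1)*(n + 2)*(n^4 - 8*n^3 + 5*n^2 + 50*n) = (n - 5)*(n - 1)*(n + 2)*(n^3 - 3*n^2 - 10*n) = (n - 5)^2*(n - 1)*(n + 2)*(n^2 + 2*n) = n*(n - 5)^2*(n - 1)*(n + 2)*(n + 2)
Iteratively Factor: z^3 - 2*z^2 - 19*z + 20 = (z - 1)*(z^2 - z - 20) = (z - 1)*(z + 4)*(z - 5)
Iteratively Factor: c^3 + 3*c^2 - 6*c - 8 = (c + 1)*(c^2 + 2*c - 8) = (c + 1)*(c + 4)*(c - 2)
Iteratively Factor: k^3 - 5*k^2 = (k)*(k^2 - 5*k) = k^2*(k - 5)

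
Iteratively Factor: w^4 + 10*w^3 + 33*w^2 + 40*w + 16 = (w + 4)*(w^3 + 6*w^2 + 9*w + 4) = (w + 4)^2*(w^2 + 2*w + 1) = (w + 1)*(w + 4)^2*(w + 1)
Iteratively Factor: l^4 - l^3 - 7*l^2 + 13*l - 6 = (l - 1)*(l^3 - 7*l + 6) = (l - 2)*(l - 1)*(l^2 + 2*l - 3) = (l - 2)*(l - 1)*(l + 3)*(l - 1)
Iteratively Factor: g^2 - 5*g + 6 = (g - 3)*(g - 2)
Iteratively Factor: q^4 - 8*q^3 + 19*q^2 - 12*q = (q - 1)*(q^3 - 7*q^2 + 12*q) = q*(q - 1)*(q^2 - 7*q + 12) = q*(q - 4)*(q - 1)*(q - 3)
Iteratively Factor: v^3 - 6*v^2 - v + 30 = (v + 2)*(v^2 - 8*v + 15) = (v - 3)*(v + 2)*(v - 5)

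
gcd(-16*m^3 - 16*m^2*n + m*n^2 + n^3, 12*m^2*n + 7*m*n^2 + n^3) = 4*m + n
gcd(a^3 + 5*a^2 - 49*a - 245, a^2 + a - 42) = a + 7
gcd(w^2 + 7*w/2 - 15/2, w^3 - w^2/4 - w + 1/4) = 1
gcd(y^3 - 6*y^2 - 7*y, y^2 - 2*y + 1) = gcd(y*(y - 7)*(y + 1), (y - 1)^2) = 1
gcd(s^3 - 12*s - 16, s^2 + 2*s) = s + 2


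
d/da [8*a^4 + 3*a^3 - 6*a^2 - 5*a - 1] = 32*a^3 + 9*a^2 - 12*a - 5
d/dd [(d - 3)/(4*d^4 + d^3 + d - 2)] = (4*d^4 + d^3 + d - (d - 3)*(16*d^3 + 3*d^2 + 1) - 2)/(4*d^4 + d^3 + d - 2)^2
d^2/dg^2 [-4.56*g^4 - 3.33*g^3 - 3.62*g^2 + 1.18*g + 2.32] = -54.72*g^2 - 19.98*g - 7.24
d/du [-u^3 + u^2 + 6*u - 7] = -3*u^2 + 2*u + 6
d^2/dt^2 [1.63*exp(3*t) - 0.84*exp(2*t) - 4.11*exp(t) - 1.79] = (14.67*exp(2*t) - 3.36*exp(t) - 4.11)*exp(t)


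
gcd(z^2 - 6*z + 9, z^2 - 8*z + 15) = z - 3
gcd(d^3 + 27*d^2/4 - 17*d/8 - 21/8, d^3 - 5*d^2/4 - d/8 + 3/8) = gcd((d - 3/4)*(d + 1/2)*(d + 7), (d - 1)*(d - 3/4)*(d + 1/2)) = d^2 - d/4 - 3/8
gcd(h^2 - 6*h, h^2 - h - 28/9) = 1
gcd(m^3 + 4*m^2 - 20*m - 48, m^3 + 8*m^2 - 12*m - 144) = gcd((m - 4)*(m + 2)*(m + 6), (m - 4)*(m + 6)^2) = m^2 + 2*m - 24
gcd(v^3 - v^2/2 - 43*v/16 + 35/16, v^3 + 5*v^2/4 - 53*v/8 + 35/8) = v^2 - 9*v/4 + 5/4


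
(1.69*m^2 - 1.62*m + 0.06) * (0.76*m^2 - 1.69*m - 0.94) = 1.2844*m^4 - 4.0873*m^3 + 1.1948*m^2 + 1.4214*m - 0.0564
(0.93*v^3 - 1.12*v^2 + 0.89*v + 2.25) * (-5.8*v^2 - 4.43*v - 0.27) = -5.394*v^5 + 2.3761*v^4 - 0.4515*v^3 - 16.6903*v^2 - 10.2078*v - 0.6075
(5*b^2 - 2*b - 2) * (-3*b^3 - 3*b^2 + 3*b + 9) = -15*b^5 - 9*b^4 + 27*b^3 + 45*b^2 - 24*b - 18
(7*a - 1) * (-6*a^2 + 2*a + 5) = -42*a^3 + 20*a^2 + 33*a - 5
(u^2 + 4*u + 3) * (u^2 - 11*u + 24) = u^4 - 7*u^3 - 17*u^2 + 63*u + 72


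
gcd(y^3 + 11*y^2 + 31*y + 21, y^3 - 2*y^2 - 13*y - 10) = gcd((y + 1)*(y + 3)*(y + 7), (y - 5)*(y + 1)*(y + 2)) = y + 1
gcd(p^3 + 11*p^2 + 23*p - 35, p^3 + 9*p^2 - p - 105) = p^2 + 12*p + 35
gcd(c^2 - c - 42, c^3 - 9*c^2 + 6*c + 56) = c - 7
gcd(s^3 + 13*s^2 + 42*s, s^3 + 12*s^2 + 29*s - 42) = s^2 + 13*s + 42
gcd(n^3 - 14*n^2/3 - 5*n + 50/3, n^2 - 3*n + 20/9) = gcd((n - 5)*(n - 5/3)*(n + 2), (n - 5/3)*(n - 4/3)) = n - 5/3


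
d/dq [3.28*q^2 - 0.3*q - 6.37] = 6.56*q - 0.3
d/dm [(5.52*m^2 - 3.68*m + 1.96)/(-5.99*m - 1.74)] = (-33.0648*m^2 - 19.2096*m + 18.1436)/(35.8801*m^2 + 20.8452*m + 3.0276)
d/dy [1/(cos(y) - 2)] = sin(y)/(cos(y) - 2)^2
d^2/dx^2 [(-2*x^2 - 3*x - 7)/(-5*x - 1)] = 324/(125*x^3 + 75*x^2 + 15*x + 1)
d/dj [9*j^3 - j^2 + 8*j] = 27*j^2 - 2*j + 8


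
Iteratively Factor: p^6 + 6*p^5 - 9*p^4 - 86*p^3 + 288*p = (p)*(p^5 + 6*p^4 - 9*p^3 - 86*p^2 + 288) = p*(p + 4)*(p^4 + 2*p^3 - 17*p^2 - 18*p + 72) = p*(p - 2)*(p + 4)*(p^3 + 4*p^2 - 9*p - 36) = p*(p - 2)*(p + 3)*(p + 4)*(p^2 + p - 12) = p*(p - 2)*(p + 3)*(p + 4)^2*(p - 3)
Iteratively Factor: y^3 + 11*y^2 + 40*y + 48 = (y + 4)*(y^2 + 7*y + 12) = (y + 4)^2*(y + 3)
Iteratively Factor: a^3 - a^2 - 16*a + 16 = (a + 4)*(a^2 - 5*a + 4) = (a - 4)*(a + 4)*(a - 1)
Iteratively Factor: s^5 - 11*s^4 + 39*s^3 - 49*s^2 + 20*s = (s - 5)*(s^4 - 6*s^3 + 9*s^2 - 4*s) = (s - 5)*(s - 1)*(s^3 - 5*s^2 + 4*s) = (s - 5)*(s - 4)*(s - 1)*(s^2 - s) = s*(s - 5)*(s - 4)*(s - 1)*(s - 1)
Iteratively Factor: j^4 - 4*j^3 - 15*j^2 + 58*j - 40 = (j + 4)*(j^3 - 8*j^2 + 17*j - 10) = (j - 1)*(j + 4)*(j^2 - 7*j + 10) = (j - 5)*(j - 1)*(j + 4)*(j - 2)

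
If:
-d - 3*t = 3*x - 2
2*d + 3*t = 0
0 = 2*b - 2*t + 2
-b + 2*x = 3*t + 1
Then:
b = -11/15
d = -2/5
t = 4/15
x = 8/15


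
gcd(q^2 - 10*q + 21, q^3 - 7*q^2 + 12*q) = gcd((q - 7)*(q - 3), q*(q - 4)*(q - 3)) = q - 3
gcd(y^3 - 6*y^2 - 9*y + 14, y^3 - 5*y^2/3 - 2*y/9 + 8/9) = y - 1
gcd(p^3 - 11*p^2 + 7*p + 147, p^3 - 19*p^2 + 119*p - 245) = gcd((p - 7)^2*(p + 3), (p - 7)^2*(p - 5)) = p^2 - 14*p + 49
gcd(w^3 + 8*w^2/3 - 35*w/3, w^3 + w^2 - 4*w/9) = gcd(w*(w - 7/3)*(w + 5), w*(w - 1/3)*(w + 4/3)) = w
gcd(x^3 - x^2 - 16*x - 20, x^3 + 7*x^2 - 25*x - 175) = x - 5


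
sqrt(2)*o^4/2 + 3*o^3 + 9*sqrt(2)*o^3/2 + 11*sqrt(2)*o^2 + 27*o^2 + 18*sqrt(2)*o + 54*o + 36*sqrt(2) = (o + 3)*(o + 6)*(o + 2*sqrt(2))*(sqrt(2)*o/2 + 1)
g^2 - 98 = (g - 7*sqrt(2))*(g + 7*sqrt(2))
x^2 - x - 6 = (x - 3)*(x + 2)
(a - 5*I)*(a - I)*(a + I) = a^3 - 5*I*a^2 + a - 5*I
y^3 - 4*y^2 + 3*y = y*(y - 3)*(y - 1)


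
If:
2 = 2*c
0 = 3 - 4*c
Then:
No Solution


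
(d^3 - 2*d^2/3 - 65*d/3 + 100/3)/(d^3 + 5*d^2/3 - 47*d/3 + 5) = (3*d^2 - 17*d + 20)/(3*d^2 - 10*d + 3)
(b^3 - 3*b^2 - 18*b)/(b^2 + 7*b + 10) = b*(b^2 - 3*b - 18)/(b^2 + 7*b + 10)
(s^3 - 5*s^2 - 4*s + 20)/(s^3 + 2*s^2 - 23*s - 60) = (s^2 - 4)/(s^2 + 7*s + 12)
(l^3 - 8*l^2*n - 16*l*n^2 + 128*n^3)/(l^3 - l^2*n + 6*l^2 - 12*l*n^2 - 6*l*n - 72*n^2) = (l^2 - 4*l*n - 32*n^2)/(l^2 + 3*l*n + 6*l + 18*n)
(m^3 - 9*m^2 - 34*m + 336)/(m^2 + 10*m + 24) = (m^2 - 15*m + 56)/(m + 4)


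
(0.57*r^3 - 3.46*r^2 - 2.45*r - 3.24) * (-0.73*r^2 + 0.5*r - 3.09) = -0.4161*r^5 + 2.8108*r^4 - 1.7028*r^3 + 11.8316*r^2 + 5.9505*r + 10.0116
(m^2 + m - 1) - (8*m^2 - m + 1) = -7*m^2 + 2*m - 2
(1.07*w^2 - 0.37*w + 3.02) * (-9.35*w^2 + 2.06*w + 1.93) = -10.0045*w^4 + 5.6637*w^3 - 26.9341*w^2 + 5.5071*w + 5.8286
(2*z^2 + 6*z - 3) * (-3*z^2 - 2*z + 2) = -6*z^4 - 22*z^3 + z^2 + 18*z - 6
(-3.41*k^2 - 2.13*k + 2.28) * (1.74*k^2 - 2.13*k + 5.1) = -5.9334*k^4 + 3.5571*k^3 - 8.8869*k^2 - 15.7194*k + 11.628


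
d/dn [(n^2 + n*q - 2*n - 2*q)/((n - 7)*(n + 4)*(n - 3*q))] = ((n - 7)*(n + 4)*(n - 3*q)*(2*n + q - 2) + (n - 7)*(n + 4)*(-n^2 - n*q + 2*n + 2*q) + (n - 7)*(n - 3*q)*(-n^2 - n*q + 2*n + 2*q) + (n + 4)*(n - 3*q)*(-n^2 - n*q + 2*n + 2*q))/((n - 7)^2*(n + 4)^2*(n - 3*q)^2)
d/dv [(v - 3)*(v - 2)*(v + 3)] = 3*v^2 - 4*v - 9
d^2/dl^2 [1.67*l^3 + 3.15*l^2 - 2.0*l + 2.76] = 10.02*l + 6.3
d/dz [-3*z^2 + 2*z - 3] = 2 - 6*z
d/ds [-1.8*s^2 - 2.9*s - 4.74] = -3.6*s - 2.9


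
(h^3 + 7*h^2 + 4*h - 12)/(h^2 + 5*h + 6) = (h^2 + 5*h - 6)/(h + 3)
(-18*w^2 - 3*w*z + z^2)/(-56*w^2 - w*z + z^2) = (18*w^2 + 3*w*z - z^2)/(56*w^2 + w*z - z^2)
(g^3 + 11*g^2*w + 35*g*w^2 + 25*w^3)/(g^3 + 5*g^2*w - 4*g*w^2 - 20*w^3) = (-g^2 - 6*g*w - 5*w^2)/(-g^2 + 4*w^2)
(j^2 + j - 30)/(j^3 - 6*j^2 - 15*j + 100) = (j + 6)/(j^2 - j - 20)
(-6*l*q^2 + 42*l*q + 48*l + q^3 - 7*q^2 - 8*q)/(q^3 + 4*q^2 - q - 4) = (-6*l*q + 48*l + q^2 - 8*q)/(q^2 + 3*q - 4)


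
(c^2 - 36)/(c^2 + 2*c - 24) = (c - 6)/(c - 4)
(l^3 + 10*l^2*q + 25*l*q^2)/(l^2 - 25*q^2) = l*(-l - 5*q)/(-l + 5*q)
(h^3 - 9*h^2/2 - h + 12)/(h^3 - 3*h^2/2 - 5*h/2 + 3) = (h - 4)/(h - 1)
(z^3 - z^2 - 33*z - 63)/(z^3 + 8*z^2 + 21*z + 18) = (z - 7)/(z + 2)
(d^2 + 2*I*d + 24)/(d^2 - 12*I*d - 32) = (d + 6*I)/(d - 8*I)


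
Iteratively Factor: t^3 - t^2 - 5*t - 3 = (t + 1)*(t^2 - 2*t - 3) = (t + 1)^2*(t - 3)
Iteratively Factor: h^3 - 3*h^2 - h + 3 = (h - 3)*(h^2 - 1) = (h - 3)*(h + 1)*(h - 1)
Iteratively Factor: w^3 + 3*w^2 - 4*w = (w)*(w^2 + 3*w - 4) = w*(w + 4)*(w - 1)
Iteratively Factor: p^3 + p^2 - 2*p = (p - 1)*(p^2 + 2*p) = p*(p - 1)*(p + 2)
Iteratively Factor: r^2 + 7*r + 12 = (r + 4)*(r + 3)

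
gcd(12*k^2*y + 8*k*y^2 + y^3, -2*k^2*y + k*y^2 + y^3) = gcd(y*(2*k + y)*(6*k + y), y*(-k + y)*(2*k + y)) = 2*k*y + y^2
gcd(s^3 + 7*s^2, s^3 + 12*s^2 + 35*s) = s^2 + 7*s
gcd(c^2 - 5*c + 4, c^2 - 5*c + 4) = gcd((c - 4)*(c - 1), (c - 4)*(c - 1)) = c^2 - 5*c + 4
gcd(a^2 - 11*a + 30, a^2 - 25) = a - 5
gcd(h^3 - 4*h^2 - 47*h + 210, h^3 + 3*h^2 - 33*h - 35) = h^2 + 2*h - 35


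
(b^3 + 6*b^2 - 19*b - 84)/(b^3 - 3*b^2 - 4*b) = (b^2 + 10*b + 21)/(b*(b + 1))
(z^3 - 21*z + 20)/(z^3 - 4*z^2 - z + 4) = (z + 5)/(z + 1)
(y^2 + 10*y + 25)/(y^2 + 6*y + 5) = (y + 5)/(y + 1)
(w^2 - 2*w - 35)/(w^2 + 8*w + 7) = (w^2 - 2*w - 35)/(w^2 + 8*w + 7)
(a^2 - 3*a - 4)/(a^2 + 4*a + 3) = (a - 4)/(a + 3)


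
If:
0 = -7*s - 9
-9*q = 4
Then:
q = -4/9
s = -9/7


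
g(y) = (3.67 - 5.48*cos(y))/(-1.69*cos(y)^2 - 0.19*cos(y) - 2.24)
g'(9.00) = 0.21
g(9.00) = -2.50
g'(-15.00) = -0.12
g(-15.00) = -2.55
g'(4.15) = 0.46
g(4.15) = -2.52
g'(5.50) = 1.16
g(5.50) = 0.07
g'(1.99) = -0.98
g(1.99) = -2.42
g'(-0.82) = 1.26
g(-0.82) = 0.02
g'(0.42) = -0.46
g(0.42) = 0.35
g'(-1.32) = 2.62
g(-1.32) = -0.97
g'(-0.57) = 0.70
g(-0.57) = 0.26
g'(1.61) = -2.49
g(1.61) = -1.74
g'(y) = (3.67 - 5.48*cos(y))*(-3.38*sin(y)*cos(y) - 0.19*sin(y))/(-1.69*cos(y)^2 - 0.19*cos(y) - 2.24)^2 + 5.48*sin(y)/(-1.69*cos(y)^2 - 0.19*cos(y) - 2.24) = (9.2612*cos(y)^2 - 12.4046*cos(y) - 12.9725)*sin(y)/(2.8561*cos(y)^4 + 0.6422*cos(y)^3 + 7.6073*cos(y)^2 + 0.8512*cos(y) + 5.0176)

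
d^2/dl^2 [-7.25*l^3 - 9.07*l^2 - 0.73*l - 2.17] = -43.5*l - 18.14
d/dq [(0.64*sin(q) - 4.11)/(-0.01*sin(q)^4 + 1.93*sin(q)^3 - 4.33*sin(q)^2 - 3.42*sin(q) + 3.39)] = (0.0192*sin(q)^4 - 2.6348*sin(q)^3 + 26.5681*sin(q)^2 - 35.5926*sin(q) - 11.8866)*cos(q)/(0.0001*sin(q)^8 - 0.0386*sin(q)^7 + 3.8115*sin(q)^6 - 16.6454*sin(q)^5 + 5.4799*sin(q)^4 + 42.7026*sin(q)^3 - 17.661*sin(q)^2 - 23.1876*sin(q) + 11.4921)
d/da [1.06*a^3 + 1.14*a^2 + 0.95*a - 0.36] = 3.18*a^2 + 2.28*a + 0.95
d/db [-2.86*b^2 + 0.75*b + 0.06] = 0.75 - 5.72*b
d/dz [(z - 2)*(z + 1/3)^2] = (3*z + 1)*(9*z - 11)/9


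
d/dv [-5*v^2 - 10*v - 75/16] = -10*v - 10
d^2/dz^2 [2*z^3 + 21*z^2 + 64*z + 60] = 12*z + 42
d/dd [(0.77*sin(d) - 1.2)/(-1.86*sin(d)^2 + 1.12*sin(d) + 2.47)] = (1.4322*sin(d)^2 - 4.464*sin(d) + 3.2459)*cos(d)/(3.4596*sin(d)^4 - 4.1664*sin(d)^3 - 7.934*sin(d)^2 + 5.5328*sin(d) + 6.1009)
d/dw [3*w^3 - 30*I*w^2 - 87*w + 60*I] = 9*w^2 - 60*I*w - 87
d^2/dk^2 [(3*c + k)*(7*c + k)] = 2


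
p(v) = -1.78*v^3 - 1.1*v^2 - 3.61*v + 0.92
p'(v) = -5.34*v^2 - 2.2*v - 3.61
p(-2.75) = 39.55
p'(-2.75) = -37.94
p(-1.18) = 6.57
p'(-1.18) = -8.45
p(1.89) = -21.85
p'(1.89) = -26.84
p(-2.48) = 30.26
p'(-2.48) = -31.00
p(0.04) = 0.77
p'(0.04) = -3.71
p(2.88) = -61.12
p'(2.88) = -54.24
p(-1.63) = 11.59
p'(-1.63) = -14.21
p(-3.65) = 86.00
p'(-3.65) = -66.72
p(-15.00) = 5815.07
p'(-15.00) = -1172.11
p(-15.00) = 5815.07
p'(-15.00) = -1172.11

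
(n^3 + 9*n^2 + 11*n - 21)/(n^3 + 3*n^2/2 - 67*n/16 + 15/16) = 16*(n^2 + 6*n - 7)/(16*n^2 - 24*n + 5)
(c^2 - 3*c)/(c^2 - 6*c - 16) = c*(3 - c)/(-c^2 + 6*c + 16)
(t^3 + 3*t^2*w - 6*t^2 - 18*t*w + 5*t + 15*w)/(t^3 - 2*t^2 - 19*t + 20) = (t + 3*w)/(t + 4)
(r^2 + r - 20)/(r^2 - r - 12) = (r + 5)/(r + 3)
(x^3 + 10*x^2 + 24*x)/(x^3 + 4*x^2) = (x + 6)/x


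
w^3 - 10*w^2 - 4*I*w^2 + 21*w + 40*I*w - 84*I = (w - 7)*(w - 3)*(w - 4*I)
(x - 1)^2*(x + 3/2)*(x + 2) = x^4 + 3*x^3/2 - 3*x^2 - 5*x/2 + 3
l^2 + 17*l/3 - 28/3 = (l - 4/3)*(l + 7)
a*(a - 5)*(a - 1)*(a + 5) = a^4 - a^3 - 25*a^2 + 25*a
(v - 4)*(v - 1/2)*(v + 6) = v^3 + 3*v^2/2 - 25*v + 12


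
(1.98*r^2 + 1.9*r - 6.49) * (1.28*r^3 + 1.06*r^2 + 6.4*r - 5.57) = 2.5344*r^5 + 4.5308*r^4 + 6.3788*r^3 - 5.748*r^2 - 52.119*r + 36.1493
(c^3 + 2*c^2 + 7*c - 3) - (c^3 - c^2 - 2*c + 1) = 3*c^2 + 9*c - 4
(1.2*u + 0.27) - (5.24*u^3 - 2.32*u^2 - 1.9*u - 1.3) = -5.24*u^3 + 2.32*u^2 + 3.1*u + 1.57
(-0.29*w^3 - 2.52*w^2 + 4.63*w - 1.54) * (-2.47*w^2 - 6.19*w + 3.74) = 0.7163*w^5 + 8.0195*w^4 + 3.0781*w^3 - 34.2807*w^2 + 26.8488*w - 5.7596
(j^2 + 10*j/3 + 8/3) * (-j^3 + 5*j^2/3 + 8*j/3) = -j^5 - 5*j^4/3 + 50*j^3/9 + 40*j^2/3 + 64*j/9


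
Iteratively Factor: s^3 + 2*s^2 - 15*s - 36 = (s - 4)*(s^2 + 6*s + 9) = (s - 4)*(s + 3)*(s + 3)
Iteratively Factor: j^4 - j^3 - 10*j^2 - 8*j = (j - 4)*(j^3 + 3*j^2 + 2*j) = j*(j - 4)*(j^2 + 3*j + 2) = j*(j - 4)*(j + 2)*(j + 1)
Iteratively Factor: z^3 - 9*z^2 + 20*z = (z - 4)*(z^2 - 5*z) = z*(z - 4)*(z - 5)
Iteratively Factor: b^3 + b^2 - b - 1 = (b - 1)*(b^2 + 2*b + 1) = (b - 1)*(b + 1)*(b + 1)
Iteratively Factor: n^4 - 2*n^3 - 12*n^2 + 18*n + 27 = (n - 3)*(n^3 + n^2 - 9*n - 9) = (n - 3)*(n + 3)*(n^2 - 2*n - 3) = (n - 3)^2*(n + 3)*(n + 1)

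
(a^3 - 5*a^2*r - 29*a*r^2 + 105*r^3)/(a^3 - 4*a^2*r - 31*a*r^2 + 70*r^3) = (-a + 3*r)/(-a + 2*r)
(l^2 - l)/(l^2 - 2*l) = (l - 1)/(l - 2)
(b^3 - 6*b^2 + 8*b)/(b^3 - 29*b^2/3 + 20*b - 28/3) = 3*b*(b - 4)/(3*b^2 - 23*b + 14)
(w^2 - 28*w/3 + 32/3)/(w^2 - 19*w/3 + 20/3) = (w - 8)/(w - 5)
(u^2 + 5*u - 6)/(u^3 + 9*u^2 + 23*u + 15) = (u^2 + 5*u - 6)/(u^3 + 9*u^2 + 23*u + 15)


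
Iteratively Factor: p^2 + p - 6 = (p + 3)*(p - 2)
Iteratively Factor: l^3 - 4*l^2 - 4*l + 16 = (l - 2)*(l^2 - 2*l - 8) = (l - 2)*(l + 2)*(l - 4)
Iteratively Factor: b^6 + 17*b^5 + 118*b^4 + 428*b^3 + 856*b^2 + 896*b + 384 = (b + 2)*(b^5 + 15*b^4 + 88*b^3 + 252*b^2 + 352*b + 192) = (b + 2)*(b + 3)*(b^4 + 12*b^3 + 52*b^2 + 96*b + 64) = (b + 2)^2*(b + 3)*(b^3 + 10*b^2 + 32*b + 32) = (b + 2)^2*(b + 3)*(b + 4)*(b^2 + 6*b + 8) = (b + 2)^2*(b + 3)*(b + 4)^2*(b + 2)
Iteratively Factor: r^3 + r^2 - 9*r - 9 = (r - 3)*(r^2 + 4*r + 3) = (r - 3)*(r + 1)*(r + 3)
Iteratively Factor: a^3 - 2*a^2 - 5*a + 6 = (a + 2)*(a^2 - 4*a + 3) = (a - 1)*(a + 2)*(a - 3)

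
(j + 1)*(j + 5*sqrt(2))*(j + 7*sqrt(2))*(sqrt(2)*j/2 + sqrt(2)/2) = sqrt(2)*j^4/2 + sqrt(2)*j^3 + 12*j^3 + 24*j^2 + 71*sqrt(2)*j^2/2 + 12*j + 70*sqrt(2)*j + 35*sqrt(2)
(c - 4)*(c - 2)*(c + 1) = c^3 - 5*c^2 + 2*c + 8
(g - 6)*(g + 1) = g^2 - 5*g - 6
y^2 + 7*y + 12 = (y + 3)*(y + 4)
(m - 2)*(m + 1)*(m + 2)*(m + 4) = m^4 + 5*m^3 - 20*m - 16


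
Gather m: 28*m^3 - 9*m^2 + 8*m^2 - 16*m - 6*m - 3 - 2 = 28*m^3 - m^2 - 22*m - 5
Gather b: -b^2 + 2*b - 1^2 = -b^2 + 2*b - 1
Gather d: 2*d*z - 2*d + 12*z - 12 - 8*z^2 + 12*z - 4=d*(2*z - 2) - 8*z^2 + 24*z - 16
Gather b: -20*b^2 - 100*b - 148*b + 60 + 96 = -20*b^2 - 248*b + 156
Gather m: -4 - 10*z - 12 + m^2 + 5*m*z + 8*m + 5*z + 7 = m^2 + m*(5*z + 8) - 5*z - 9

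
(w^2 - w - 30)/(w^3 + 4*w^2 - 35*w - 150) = 1/(w + 5)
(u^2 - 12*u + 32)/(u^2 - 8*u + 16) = (u - 8)/(u - 4)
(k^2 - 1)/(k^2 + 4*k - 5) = (k + 1)/(k + 5)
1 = 1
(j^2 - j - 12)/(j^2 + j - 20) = (j + 3)/(j + 5)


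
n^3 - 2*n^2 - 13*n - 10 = (n - 5)*(n + 1)*(n + 2)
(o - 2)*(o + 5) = o^2 + 3*o - 10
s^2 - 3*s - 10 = (s - 5)*(s + 2)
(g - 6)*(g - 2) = g^2 - 8*g + 12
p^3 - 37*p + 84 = (p - 4)*(p - 3)*(p + 7)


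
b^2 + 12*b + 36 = (b + 6)^2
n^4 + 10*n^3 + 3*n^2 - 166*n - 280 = (n - 4)*(n + 2)*(n + 5)*(n + 7)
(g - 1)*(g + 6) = g^2 + 5*g - 6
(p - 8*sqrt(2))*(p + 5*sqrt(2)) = p^2 - 3*sqrt(2)*p - 80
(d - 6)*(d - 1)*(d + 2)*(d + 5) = d^4 - 33*d^2 - 28*d + 60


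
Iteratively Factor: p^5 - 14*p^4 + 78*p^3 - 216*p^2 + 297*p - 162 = (p - 2)*(p^4 - 12*p^3 + 54*p^2 - 108*p + 81) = (p - 3)*(p - 2)*(p^3 - 9*p^2 + 27*p - 27) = (p - 3)^2*(p - 2)*(p^2 - 6*p + 9) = (p - 3)^3*(p - 2)*(p - 3)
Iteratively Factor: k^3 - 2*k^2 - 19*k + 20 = (k + 4)*(k^2 - 6*k + 5) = (k - 1)*(k + 4)*(k - 5)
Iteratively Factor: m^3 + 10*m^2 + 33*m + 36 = (m + 3)*(m^2 + 7*m + 12) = (m + 3)^2*(m + 4)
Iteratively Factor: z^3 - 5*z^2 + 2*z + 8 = (z + 1)*(z^2 - 6*z + 8) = (z - 4)*(z + 1)*(z - 2)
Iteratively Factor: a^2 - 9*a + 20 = (a - 4)*(a - 5)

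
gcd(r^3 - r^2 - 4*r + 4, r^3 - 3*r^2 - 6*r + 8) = r^2 + r - 2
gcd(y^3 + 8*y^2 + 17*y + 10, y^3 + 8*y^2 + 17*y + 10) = y^3 + 8*y^2 + 17*y + 10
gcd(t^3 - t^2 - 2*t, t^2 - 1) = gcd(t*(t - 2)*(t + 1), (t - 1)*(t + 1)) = t + 1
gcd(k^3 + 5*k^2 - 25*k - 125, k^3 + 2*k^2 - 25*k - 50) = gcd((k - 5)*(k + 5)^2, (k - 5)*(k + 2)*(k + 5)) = k^2 - 25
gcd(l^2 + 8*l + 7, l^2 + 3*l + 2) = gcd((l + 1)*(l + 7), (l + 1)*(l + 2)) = l + 1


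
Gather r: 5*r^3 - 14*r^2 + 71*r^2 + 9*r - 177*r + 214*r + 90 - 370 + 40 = 5*r^3 + 57*r^2 + 46*r - 240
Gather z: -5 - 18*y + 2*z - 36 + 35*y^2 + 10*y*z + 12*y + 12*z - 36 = 35*y^2 - 6*y + z*(10*y + 14) - 77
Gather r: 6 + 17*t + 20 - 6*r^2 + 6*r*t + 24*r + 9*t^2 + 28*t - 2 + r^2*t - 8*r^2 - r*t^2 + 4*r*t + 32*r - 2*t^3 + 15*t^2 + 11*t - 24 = r^2*(t - 14) + r*(-t^2 + 10*t + 56) - 2*t^3 + 24*t^2 + 56*t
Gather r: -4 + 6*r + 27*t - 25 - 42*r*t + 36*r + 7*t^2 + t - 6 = r*(42 - 42*t) + 7*t^2 + 28*t - 35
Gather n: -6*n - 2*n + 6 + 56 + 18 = 80 - 8*n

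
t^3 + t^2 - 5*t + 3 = (t - 1)^2*(t + 3)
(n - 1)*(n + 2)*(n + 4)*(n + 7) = n^4 + 12*n^3 + 37*n^2 + 6*n - 56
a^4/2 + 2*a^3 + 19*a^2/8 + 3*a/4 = a*(a/2 + 1)*(a + 1/2)*(a + 3/2)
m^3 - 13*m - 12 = (m - 4)*(m + 1)*(m + 3)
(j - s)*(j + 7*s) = j^2 + 6*j*s - 7*s^2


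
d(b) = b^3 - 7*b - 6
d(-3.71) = -31.09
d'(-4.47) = 52.94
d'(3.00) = 20.00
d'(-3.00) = 20.00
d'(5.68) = 89.79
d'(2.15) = 6.87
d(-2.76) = -7.70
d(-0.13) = -5.09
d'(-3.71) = 34.29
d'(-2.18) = 7.26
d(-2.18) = -1.10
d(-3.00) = -12.00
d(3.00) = 0.00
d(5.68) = 137.49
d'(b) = 3*b^2 - 7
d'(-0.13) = -6.95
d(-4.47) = -64.02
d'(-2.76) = 15.85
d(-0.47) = -2.81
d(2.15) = -11.11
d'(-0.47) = -6.34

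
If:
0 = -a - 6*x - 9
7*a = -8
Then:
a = -8/7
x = -55/42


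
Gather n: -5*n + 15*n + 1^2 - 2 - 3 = 10*n - 4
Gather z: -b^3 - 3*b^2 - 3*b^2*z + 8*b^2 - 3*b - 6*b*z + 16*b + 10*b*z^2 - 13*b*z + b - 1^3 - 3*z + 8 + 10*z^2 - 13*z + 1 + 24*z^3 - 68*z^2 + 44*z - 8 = -b^3 + 5*b^2 + 14*b + 24*z^3 + z^2*(10*b - 58) + z*(-3*b^2 - 19*b + 28)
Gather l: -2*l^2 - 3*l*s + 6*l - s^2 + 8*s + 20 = -2*l^2 + l*(6 - 3*s) - s^2 + 8*s + 20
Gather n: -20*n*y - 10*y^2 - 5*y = -20*n*y - 10*y^2 - 5*y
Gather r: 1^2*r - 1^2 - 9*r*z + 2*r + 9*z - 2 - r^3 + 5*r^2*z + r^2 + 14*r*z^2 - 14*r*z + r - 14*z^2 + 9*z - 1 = -r^3 + r^2*(5*z + 1) + r*(14*z^2 - 23*z + 4) - 14*z^2 + 18*z - 4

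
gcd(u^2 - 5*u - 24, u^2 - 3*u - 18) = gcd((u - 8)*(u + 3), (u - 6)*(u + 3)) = u + 3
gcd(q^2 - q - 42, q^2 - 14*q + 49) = q - 7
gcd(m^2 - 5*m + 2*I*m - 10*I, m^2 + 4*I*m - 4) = m + 2*I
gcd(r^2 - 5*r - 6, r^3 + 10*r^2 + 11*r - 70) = 1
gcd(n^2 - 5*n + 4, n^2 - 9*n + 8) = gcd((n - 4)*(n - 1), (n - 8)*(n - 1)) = n - 1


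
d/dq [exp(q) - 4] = exp(q)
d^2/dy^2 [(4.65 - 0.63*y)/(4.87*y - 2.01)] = 208.233408/(4.87*y - 2.01)^3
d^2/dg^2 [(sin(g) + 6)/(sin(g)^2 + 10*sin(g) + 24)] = (4*sin(g) + cos(g)^2 + 1)/(sin(g) + 4)^3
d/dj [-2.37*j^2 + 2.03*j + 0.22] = 2.03 - 4.74*j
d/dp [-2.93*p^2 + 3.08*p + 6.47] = 3.08 - 5.86*p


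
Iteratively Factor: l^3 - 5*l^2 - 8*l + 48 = (l + 3)*(l^2 - 8*l + 16) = (l - 4)*(l + 3)*(l - 4)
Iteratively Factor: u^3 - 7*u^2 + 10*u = (u)*(u^2 - 7*u + 10) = u*(u - 2)*(u - 5)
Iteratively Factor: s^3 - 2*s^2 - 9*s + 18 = (s - 3)*(s^2 + s - 6) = (s - 3)*(s + 3)*(s - 2)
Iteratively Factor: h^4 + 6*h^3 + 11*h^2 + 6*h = (h + 1)*(h^3 + 5*h^2 + 6*h) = (h + 1)*(h + 3)*(h^2 + 2*h) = h*(h + 1)*(h + 3)*(h + 2)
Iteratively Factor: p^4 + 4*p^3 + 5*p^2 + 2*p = (p + 1)*(p^3 + 3*p^2 + 2*p) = (p + 1)^2*(p^2 + 2*p) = (p + 1)^2*(p + 2)*(p)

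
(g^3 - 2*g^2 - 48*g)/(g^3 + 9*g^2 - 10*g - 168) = g*(g - 8)/(g^2 + 3*g - 28)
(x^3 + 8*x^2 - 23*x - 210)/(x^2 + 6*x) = x + 2 - 35/x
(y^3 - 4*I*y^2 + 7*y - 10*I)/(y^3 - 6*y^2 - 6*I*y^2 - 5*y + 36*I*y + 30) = (y + 2*I)/(y - 6)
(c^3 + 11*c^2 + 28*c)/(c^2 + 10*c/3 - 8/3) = 3*c*(c + 7)/(3*c - 2)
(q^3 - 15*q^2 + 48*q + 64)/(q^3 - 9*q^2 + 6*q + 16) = (q - 8)/(q - 2)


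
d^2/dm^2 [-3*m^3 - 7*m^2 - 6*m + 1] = -18*m - 14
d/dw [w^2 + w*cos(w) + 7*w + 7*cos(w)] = -w*sin(w) + 2*w - 7*sin(w) + cos(w) + 7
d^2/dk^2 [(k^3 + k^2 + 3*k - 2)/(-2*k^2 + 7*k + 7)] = 2*(-89*k^3 - 165*k^2 - 357*k + 224)/(8*k^6 - 84*k^5 + 210*k^4 + 245*k^3 - 735*k^2 - 1029*k - 343)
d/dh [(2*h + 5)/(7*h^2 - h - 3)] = (14*h^2 - 2*h - (2*h + 5)*(14*h - 1) - 6)/(-7*h^2 + h + 3)^2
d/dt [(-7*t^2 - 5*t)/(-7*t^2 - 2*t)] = -21/(49*t^2 + 28*t + 4)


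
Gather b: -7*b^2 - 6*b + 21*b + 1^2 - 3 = -7*b^2 + 15*b - 2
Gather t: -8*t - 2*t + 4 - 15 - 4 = -10*t - 15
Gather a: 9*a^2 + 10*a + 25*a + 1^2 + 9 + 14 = 9*a^2 + 35*a + 24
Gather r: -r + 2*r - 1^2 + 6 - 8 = r - 3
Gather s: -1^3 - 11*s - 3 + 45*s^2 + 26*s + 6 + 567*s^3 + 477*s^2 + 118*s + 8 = 567*s^3 + 522*s^2 + 133*s + 10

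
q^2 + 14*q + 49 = (q + 7)^2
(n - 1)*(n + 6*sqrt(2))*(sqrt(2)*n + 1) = sqrt(2)*n^3 - sqrt(2)*n^2 + 13*n^2 - 13*n + 6*sqrt(2)*n - 6*sqrt(2)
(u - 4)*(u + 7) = u^2 + 3*u - 28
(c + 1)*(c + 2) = c^2 + 3*c + 2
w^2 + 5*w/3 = w*(w + 5/3)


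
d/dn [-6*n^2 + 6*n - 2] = 6 - 12*n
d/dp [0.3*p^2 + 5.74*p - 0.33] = 0.6*p + 5.74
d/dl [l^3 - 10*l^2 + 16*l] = 3*l^2 - 20*l + 16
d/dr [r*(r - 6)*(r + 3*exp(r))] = 3*r^2*exp(r) + 3*r^2 - 12*r*exp(r) - 12*r - 18*exp(r)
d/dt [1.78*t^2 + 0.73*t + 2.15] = 3.56*t + 0.73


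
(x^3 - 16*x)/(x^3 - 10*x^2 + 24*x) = (x + 4)/(x - 6)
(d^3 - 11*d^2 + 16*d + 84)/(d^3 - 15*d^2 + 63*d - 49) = (d^2 - 4*d - 12)/(d^2 - 8*d + 7)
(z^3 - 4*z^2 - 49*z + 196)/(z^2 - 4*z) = z - 49/z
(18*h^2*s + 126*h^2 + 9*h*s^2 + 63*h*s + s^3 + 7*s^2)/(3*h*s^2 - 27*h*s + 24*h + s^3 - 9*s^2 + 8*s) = (6*h*s + 42*h + s^2 + 7*s)/(s^2 - 9*s + 8)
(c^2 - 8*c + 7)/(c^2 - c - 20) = (-c^2 + 8*c - 7)/(-c^2 + c + 20)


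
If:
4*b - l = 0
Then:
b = l/4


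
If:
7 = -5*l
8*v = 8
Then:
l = -7/5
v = 1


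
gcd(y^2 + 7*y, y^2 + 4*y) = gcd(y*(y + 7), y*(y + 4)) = y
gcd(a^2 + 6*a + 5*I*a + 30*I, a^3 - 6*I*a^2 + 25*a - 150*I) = a + 5*I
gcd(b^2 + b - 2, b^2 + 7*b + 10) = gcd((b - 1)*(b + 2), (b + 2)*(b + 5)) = b + 2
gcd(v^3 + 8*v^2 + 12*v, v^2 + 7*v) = v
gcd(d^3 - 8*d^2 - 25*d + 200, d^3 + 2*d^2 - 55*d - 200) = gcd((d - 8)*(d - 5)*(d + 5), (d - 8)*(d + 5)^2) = d^2 - 3*d - 40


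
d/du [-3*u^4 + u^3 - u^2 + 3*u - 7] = -12*u^3 + 3*u^2 - 2*u + 3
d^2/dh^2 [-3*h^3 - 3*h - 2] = -18*h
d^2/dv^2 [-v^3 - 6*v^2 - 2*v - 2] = -6*v - 12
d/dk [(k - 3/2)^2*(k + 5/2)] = 3*k^2 - k - 21/4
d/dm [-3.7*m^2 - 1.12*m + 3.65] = -7.4*m - 1.12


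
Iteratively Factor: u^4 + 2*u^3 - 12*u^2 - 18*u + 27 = (u - 1)*(u^3 + 3*u^2 - 9*u - 27) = (u - 3)*(u - 1)*(u^2 + 6*u + 9) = (u - 3)*(u - 1)*(u + 3)*(u + 3)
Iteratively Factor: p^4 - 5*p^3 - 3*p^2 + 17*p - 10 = (p - 1)*(p^3 - 4*p^2 - 7*p + 10) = (p - 1)*(p + 2)*(p^2 - 6*p + 5) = (p - 5)*(p - 1)*(p + 2)*(p - 1)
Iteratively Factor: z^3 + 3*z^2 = (z)*(z^2 + 3*z) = z^2*(z + 3)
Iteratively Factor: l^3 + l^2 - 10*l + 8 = (l - 1)*(l^2 + 2*l - 8) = (l - 1)*(l + 4)*(l - 2)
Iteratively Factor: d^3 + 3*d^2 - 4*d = (d)*(d^2 + 3*d - 4) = d*(d - 1)*(d + 4)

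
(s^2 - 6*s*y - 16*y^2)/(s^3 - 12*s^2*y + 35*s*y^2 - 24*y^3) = (s + 2*y)/(s^2 - 4*s*y + 3*y^2)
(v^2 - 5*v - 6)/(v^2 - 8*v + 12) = (v + 1)/(v - 2)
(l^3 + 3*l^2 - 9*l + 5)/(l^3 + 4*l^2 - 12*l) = (l^3 + 3*l^2 - 9*l + 5)/(l*(l^2 + 4*l - 12))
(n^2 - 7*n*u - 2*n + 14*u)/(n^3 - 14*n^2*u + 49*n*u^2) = (2 - n)/(n*(-n + 7*u))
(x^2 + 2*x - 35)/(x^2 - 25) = (x + 7)/(x + 5)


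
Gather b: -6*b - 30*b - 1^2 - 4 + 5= -36*b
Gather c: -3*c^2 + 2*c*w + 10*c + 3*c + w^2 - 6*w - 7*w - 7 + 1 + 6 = -3*c^2 + c*(2*w + 13) + w^2 - 13*w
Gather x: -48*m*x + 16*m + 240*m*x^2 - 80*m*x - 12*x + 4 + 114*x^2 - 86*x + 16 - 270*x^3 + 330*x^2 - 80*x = 16*m - 270*x^3 + x^2*(240*m + 444) + x*(-128*m - 178) + 20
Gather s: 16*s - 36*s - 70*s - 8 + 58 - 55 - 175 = -90*s - 180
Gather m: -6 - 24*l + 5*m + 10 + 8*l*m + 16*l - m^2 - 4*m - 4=-8*l - m^2 + m*(8*l + 1)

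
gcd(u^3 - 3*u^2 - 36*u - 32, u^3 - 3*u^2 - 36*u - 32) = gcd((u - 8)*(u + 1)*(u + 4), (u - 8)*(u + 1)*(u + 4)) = u^3 - 3*u^2 - 36*u - 32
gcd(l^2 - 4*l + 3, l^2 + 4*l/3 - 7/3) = l - 1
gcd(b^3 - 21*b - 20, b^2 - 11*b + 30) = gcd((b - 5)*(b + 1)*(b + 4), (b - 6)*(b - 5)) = b - 5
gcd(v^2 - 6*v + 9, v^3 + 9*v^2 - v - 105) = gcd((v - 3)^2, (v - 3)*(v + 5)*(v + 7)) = v - 3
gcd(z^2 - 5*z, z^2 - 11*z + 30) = z - 5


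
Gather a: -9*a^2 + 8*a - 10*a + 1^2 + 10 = -9*a^2 - 2*a + 11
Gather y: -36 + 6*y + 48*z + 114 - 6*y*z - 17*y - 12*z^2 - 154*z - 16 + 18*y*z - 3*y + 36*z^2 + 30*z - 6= y*(12*z - 14) + 24*z^2 - 76*z + 56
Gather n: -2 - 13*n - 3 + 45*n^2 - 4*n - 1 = 45*n^2 - 17*n - 6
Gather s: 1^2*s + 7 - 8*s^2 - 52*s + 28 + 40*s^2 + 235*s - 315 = 32*s^2 + 184*s - 280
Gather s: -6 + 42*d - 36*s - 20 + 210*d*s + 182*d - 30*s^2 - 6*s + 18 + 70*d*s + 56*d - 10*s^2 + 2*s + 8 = 280*d - 40*s^2 + s*(280*d - 40)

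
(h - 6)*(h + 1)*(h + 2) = h^3 - 3*h^2 - 16*h - 12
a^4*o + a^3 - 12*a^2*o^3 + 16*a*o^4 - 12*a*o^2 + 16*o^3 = (a - 2*o)^2*(a + 4*o)*(a*o + 1)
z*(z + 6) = z^2 + 6*z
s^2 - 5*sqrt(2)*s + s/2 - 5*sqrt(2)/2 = (s + 1/2)*(s - 5*sqrt(2))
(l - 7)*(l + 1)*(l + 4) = l^3 - 2*l^2 - 31*l - 28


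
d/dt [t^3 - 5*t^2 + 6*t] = 3*t^2 - 10*t + 6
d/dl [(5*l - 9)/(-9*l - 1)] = -86/(9*l + 1)^2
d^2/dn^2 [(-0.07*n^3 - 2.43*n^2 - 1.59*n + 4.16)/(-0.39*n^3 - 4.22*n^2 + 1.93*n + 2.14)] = (-5.55111512312578e-17*n^7 + 0.508794000000002*n^6 + 1.767168*n^5 + 19.78353*n^4 + 19.241496*n^3 - 276.382356*n^2 + 270.534864*n - 97.004604)/(0.059319*n^9 + 1.925586*n^8 + 19.955169*n^7 + 55.116602*n^6 - 119.884575*n^5 - 57.508026*n^4 + 102.745739*n^3 + 34.063878*n^2 - 26.515884*n - 9.800344)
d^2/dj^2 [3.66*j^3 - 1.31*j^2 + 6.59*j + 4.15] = 21.96*j - 2.62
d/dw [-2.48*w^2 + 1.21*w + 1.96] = 1.21 - 4.96*w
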